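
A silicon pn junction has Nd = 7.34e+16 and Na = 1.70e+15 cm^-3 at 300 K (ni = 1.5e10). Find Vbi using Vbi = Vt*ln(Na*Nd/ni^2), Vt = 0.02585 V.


Step 1: Compute Na*Nd/ni^2 = 1.70e+15 * 7.34e+16 / (1.5e10)^2 = 5.5458e+11
Step 2: ln(5.5458e+11) = 27.0415
Step 3: Vbi = 0.02585 * 27.0415 = 0.699 V

0.699


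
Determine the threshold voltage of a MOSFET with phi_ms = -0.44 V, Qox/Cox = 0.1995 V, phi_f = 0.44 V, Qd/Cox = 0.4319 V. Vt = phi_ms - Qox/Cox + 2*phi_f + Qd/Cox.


Step 1: Vt = phi_ms - Qox/Cox + 2*phi_f + Qd/Cox
Step 2: Vt = -0.44 - 0.1995 + 2*0.44 + 0.4319
Step 3: Vt = -0.44 - 0.1995 + 0.88 + 0.4319
Step 4: Vt = 0.6724 V

0.6724


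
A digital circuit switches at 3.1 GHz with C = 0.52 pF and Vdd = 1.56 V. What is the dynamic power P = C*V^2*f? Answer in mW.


Step 1: V^2 = 1.56^2 = 2.4336 V^2
Step 2: P = C*V^2*f = 0.52e-12 F * 2.4336 * 3.1e9 Hz
Step 3: P = 3.9229632e-03 W
Step 4: P = 3.923 mW

3.923


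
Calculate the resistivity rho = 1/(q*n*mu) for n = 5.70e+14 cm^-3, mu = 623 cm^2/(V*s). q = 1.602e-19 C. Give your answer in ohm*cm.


Step 1: sigma = q * n * mu = 1.602e-19 * 5.70e+14 * 623 = 5.68886e-02 S/cm
Step 2: rho = 1 / sigma = 1 / 5.68886e-02 = 17.58 ohm*cm

17.58


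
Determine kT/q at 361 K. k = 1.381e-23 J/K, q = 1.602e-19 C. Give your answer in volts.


Step 1: kT = 1.381e-23 * 361 = 4.98541e-21 J
Step 2: Vt = kT/q = 4.98541e-21 / 1.602e-19
Step 3: Vt = 0.03112 V

0.03112


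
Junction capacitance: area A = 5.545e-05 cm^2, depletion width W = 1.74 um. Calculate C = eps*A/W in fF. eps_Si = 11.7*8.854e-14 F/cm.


Step 1: eps_Si = 11.7 * 8.854e-14 = 1.035918e-12 F/cm
Step 2: W in cm = 1.74 * 1e-4 = 1.74e-04 cm
Step 3: C = 1.035918e-12 * 5.545e-05 / 1.74e-04 = 3.301244e-13 F
Step 4: C = 330.12 fF

330.12


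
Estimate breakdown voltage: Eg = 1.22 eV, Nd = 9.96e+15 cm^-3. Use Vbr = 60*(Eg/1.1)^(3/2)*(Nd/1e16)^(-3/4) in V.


Step 1: Eg/1.1 = 1.22/1.1 = 1.109091
Step 2: (Eg/1.1)^1.5 = 1.109091^1.5 = 1.168021
Step 3: (Nd/1e16)^(-0.75) = (0.996)^(-0.75) = 1.003011
Step 4: Vbr = 60 * 1.168021 * 1.003011 = 70.3 V

70.3


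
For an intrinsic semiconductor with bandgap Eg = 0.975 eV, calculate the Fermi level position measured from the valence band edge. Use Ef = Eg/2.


Step 1: For an intrinsic semiconductor, the Fermi level sits at midgap.
Step 2: Ef = Eg / 2 = 0.975 / 2 = 0.4875 eV

0.4875


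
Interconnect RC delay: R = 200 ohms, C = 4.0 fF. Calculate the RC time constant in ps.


Step 1: tau = R * C
Step 2: tau = 200 * 4.0 fF = 200 * 4.0e-15 F
Step 3: tau = 8e-13 s = 0.8 ps

0.8


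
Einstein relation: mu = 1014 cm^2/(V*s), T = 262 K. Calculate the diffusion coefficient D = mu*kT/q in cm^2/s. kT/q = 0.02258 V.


Step 1: D = mu * (kT/q)
Step 2: D = 1014 * 0.02258
Step 3: D = 22.9 cm^2/s

22.9


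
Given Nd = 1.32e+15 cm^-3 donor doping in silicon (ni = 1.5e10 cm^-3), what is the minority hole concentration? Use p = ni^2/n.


Step 1: Since Nd >> ni, n ≈ Nd = 1.32e+15 cm^-3
Step 2: p = ni^2 / n = (1.5e10)^2 / 1.32e+15
Step 3: p = 2.25e20 / 1.32e+15 = 1.70e+05 cm^-3

1.70e+05


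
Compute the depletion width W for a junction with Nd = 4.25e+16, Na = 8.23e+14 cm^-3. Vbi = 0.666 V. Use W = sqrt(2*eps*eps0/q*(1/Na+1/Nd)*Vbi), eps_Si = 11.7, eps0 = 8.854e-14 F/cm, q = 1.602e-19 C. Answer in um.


Step 1: 1/Na + 1/Nd = 1/8.23e+14 + 1/4.25e+16 = 1.23860e-15
Step 2: 2*eps*eps0/q = 2*11.7*8.854e-14/1.602e-19 = 1.293281e+07
Step 3: W^2 = 1.293281e+07 * 1.23860e-15 * 0.666 = 1.06684e-08
Step 4: W = sqrt(1.06684e-08) = 1.033e-04 cm = 1.033 um

1.033


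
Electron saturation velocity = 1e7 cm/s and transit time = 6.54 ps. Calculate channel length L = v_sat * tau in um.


Step 1: tau in seconds = 6.54 ps * 1e-12 = 6.5400e-12 s
Step 2: L = v_sat * tau = 1e7 * 6.5400e-12 = 6.5400e-05 cm
Step 3: L in um = 6.5400e-05 * 1e4 = 0.654 um

0.654


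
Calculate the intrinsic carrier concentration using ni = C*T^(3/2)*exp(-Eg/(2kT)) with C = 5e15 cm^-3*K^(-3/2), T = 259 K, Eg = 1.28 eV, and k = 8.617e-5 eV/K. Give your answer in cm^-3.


Step 1: Compute kT = 8.617e-5 * 259 = 0.02231803 eV
Step 2: Exponent = -Eg/(2kT) = -1.28/(2*0.02231803) = -28.67637
Step 3: T^(3/2) = 259^1.5 = 4168.21
Step 4: ni = 5e15 * 4168.21 * exp(-28.67637) = 7.33e+06 cm^-3

7.33e+06


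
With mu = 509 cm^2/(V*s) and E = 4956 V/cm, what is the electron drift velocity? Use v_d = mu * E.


Step 1: v_d = mu * E
Step 2: v_d = 509 * 4956 = 2522604
Step 3: v_d = 2.52e+06 cm/s

2.52e+06


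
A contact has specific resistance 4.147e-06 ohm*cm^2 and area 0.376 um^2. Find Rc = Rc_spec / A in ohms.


Step 1: Convert area to cm^2: 0.376 um^2 = 3.7600e-09 cm^2
Step 2: Rc = Rc_spec / A = 4.147e-06 / 3.7600e-09
Step 3: Rc = 1.10e+03 ohms

1.10e+03


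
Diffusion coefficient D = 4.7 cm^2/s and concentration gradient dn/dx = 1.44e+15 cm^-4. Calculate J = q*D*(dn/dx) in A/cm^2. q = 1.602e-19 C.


Step 1: J = q * D * (dn/dx)
Step 2: J = 1.602e-19 * 4.7 * 1.44e+15
Step 3: J = 1.08e-03 A/cm^2

1.08e-03


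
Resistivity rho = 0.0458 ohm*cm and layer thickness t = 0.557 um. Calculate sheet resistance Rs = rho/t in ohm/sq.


Step 1: Convert thickness to cm: t = 0.557 um = 5.5700e-05 cm
Step 2: Rs = rho / t = 0.0458 / 5.5700e-05
Step 3: Rs = 822.3 ohm/sq

822.3


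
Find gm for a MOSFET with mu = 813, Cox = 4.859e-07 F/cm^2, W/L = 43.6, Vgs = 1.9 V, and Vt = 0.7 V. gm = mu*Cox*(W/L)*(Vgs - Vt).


Step 1: Vov = Vgs - Vt = 1.9 - 0.7 = 1.2 V
Step 2: gm = mu * Cox * (W/L) * Vov
Step 3: gm = 813 * 4.859e-07 * 43.6 * 1.2 = 2.07e-02 S

2.07e-02


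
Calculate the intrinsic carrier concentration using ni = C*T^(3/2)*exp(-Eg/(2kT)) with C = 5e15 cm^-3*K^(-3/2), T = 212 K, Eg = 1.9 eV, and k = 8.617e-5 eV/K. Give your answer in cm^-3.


Step 1: Compute kT = 8.617e-5 * 212 = 0.01826804 eV
Step 2: Exponent = -Eg/(2kT) = -1.9/(2*0.01826804) = -52.00339
Step 3: T^(3/2) = 212^1.5 = 3086.77
Step 4: ni = 5e15 * 3086.77 * exp(-52.00339) = 4.02e-04 cm^-3

4.02e-04


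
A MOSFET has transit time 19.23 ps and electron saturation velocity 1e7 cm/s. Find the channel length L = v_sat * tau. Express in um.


Step 1: tau in seconds = 19.23 ps * 1e-12 = 1.9230e-11 s
Step 2: L = v_sat * tau = 1e7 * 1.9230e-11 = 1.9230e-04 cm
Step 3: L in um = 1.9230e-04 * 1e4 = 1.923 um

1.923


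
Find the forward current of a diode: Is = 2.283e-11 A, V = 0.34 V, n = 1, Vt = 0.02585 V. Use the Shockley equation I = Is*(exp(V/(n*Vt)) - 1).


Step 1: V/(n*Vt) = 0.34/(1*0.02585) = 13.1528
Step 2: exp(13.1528) = 5.1545e+05
Step 3: I = 2.283e-11 * (5.1545e+05 - 1) = 1.18e-05 A

1.18e-05


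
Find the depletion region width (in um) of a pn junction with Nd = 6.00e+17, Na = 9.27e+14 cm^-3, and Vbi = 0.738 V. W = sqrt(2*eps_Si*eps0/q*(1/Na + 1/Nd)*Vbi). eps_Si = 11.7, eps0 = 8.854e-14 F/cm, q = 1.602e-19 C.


Step 1: 1/Na + 1/Nd = 1/9.27e+14 + 1/6.00e+17 = 1.08042e-15
Step 2: 2*eps*eps0/q = 2*11.7*8.854e-14/1.602e-19 = 1.293281e+07
Step 3: W^2 = 1.293281e+07 * 1.08042e-15 * 0.738 = 1.03120e-08
Step 4: W = sqrt(1.03120e-08) = 1.015e-04 cm = 1.015 um

1.015


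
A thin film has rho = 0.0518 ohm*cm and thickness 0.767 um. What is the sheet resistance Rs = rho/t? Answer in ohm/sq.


Step 1: Convert thickness to cm: t = 0.767 um = 7.6700e-05 cm
Step 2: Rs = rho / t = 0.0518 / 7.6700e-05
Step 3: Rs = 675.4 ohm/sq

675.4


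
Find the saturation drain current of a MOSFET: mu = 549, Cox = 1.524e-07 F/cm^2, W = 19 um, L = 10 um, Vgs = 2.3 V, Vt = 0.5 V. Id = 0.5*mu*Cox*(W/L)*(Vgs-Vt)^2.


Step 1: Overdrive voltage Vov = Vgs - Vt = 2.3 - 0.5 = 1.8 V
Step 2: W/L = 19/10 = 1.9
Step 3: Id = 0.5 * 549 * 1.524e-07 * 1.9 * 1.8^2
Step 4: Id = 2.58e-04 A

2.58e-04


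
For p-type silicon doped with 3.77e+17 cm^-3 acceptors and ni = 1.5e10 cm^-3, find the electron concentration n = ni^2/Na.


Step 1: Majority hole concentration p ≈ Na = 3.77e+17 cm^-3
Step 2: n = ni^2 / Na = (1.5e10)^2 / 3.77e+17
Step 3: n = 5.97e+02 cm^-3

5.97e+02


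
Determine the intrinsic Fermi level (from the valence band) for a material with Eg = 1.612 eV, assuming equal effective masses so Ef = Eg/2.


Step 1: For an intrinsic semiconductor, the Fermi level sits at midgap.
Step 2: Ef = Eg / 2 = 1.612 / 2 = 0.806 eV

0.806


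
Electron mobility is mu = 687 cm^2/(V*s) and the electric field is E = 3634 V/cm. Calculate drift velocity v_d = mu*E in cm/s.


Step 1: v_d = mu * E
Step 2: v_d = 687 * 3634 = 2496558
Step 3: v_d = 2.50e+06 cm/s

2.50e+06


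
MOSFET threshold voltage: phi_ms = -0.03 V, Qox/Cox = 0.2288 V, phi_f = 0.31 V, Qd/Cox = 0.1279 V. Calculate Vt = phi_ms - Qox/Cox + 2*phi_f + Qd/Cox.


Step 1: Vt = phi_ms - Qox/Cox + 2*phi_f + Qd/Cox
Step 2: Vt = -0.03 - 0.2288 + 2*0.31 + 0.1279
Step 3: Vt = -0.03 - 0.2288 + 0.62 + 0.1279
Step 4: Vt = 0.4891 V

0.4891


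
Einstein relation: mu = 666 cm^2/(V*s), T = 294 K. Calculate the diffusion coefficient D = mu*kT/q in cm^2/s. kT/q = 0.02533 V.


Step 1: D = mu * (kT/q)
Step 2: D = 666 * 0.02533
Step 3: D = 16.87 cm^2/s

16.87


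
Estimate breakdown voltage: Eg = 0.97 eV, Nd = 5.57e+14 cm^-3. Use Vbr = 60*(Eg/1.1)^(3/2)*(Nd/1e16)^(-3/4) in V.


Step 1: Eg/1.1 = 0.97/1.1 = 0.881818
Step 2: (Eg/1.1)^1.5 = 0.881818^1.5 = 0.828073
Step 3: (Nd/1e16)^(-0.75) = (0.0557)^(-0.75) = 8.721850
Step 4: Vbr = 60 * 0.828073 * 8.721850 = 433.3 V

433.3


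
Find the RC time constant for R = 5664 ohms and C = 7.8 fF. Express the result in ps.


Step 1: tau = R * C
Step 2: tau = 5664 * 7.8 fF = 5664 * 7.8e-15 F
Step 3: tau = 4.41792e-11 s = 44.1792 ps

44.1792


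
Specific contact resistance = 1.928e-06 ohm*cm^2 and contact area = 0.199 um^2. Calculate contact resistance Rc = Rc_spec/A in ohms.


Step 1: Convert area to cm^2: 0.199 um^2 = 1.9900e-09 cm^2
Step 2: Rc = Rc_spec / A = 1.928e-06 / 1.9900e-09
Step 3: Rc = 9.69e+02 ohms

9.69e+02


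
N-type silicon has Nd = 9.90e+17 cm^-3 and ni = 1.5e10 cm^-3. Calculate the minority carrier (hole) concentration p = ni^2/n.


Step 1: Since Nd >> ni, n ≈ Nd = 9.90e+17 cm^-3
Step 2: p = ni^2 / n = (1.5e10)^2 / 9.90e+17
Step 3: p = 2.25e20 / 9.90e+17 = 2.27e+02 cm^-3

2.27e+02


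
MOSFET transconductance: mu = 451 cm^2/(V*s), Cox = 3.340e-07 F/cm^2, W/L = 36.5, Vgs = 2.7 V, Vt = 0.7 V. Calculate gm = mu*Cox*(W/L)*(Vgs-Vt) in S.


Step 1: Vov = Vgs - Vt = 2.7 - 0.7 = 2.0 V
Step 2: gm = mu * Cox * (W/L) * Vov
Step 3: gm = 451 * 3.340e-07 * 36.5 * 2.0 = 1.10e-02 S

1.10e-02


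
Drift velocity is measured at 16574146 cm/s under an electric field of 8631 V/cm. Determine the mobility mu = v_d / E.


Step 1: mu = v_d / E
Step 2: mu = 16574146 / 8631
Step 3: mu = 1920.3 cm^2/(V*s)

1920.3


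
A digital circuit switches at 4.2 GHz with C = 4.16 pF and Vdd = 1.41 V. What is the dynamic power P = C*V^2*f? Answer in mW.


Step 1: V^2 = 1.41^2 = 1.9881 V^2
Step 2: P = C*V^2*f = 4.16e-12 F * 1.9881 * 4.2e9 Hz
Step 3: P = 3.47360832e-02 W
Step 4: P = 34.736 mW

34.736


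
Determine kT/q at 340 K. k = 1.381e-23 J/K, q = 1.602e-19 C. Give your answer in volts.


Step 1: kT = 1.381e-23 * 340 = 4.6954e-21 J
Step 2: Vt = kT/q = 4.6954e-21 / 1.602e-19
Step 3: Vt = 0.02931 V

0.02931


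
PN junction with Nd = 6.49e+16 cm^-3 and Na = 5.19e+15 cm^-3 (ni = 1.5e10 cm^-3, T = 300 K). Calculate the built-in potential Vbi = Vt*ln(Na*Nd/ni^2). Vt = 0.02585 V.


Step 1: Compute Na*Nd/ni^2 = 5.19e+15 * 6.49e+16 / (1.5e10)^2 = 1.4970e+12
Step 2: ln(1.4970e+12) = 28.0345
Step 3: Vbi = 0.02585 * 28.0345 = 0.725 V

0.725


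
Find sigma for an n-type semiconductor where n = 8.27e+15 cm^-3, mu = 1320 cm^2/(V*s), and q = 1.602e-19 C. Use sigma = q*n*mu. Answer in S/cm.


Step 1: sigma = q * n * mu
Step 2: sigma = 1.602e-19 * 8.27e+15 * 1320
Step 3: sigma = 1.749e+00 S/cm

1.749e+00


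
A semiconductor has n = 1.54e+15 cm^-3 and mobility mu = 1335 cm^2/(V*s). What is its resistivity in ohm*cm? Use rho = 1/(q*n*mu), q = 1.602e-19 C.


Step 1: sigma = q * n * mu = 1.602e-19 * 1.54e+15 * 1335 = 3.29355e-01 S/cm
Step 2: rho = 1 / sigma = 1 / 3.29355e-01 = 3.036 ohm*cm

3.036


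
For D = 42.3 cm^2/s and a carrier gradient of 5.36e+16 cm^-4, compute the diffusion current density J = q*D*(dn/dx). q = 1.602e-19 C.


Step 1: J = q * D * (dn/dx)
Step 2: J = 1.602e-19 * 42.3 * 5.36e+16
Step 3: J = 3.63e-01 A/cm^2

3.63e-01


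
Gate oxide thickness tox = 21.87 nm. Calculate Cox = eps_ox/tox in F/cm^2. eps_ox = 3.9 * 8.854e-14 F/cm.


Step 1: eps_ox = 3.9 * 8.854e-14 = 3.45306e-13 F/cm
Step 2: tox in cm = 21.87 nm * 1e-7 = 2.1870e-06 cm
Step 3: Cox = 3.45306e-13 / 2.1870e-06 = 1.58e-07 F/cm^2

1.58e-07


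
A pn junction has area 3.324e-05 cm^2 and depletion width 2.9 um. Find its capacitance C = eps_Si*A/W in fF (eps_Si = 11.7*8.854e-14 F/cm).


Step 1: eps_Si = 11.7 * 8.854e-14 = 1.035918e-12 F/cm
Step 2: W in cm = 2.9 * 1e-4 = 2.90e-04 cm
Step 3: C = 1.035918e-12 * 3.324e-05 / 2.90e-04 = 1.187376e-13 F
Step 4: C = 118.74 fF

118.74


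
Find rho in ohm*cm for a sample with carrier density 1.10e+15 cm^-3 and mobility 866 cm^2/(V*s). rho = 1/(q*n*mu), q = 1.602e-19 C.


Step 1: sigma = q * n * mu = 1.602e-19 * 1.10e+15 * 866 = 1.52607e-01 S/cm
Step 2: rho = 1 / sigma = 1 / 1.52607e-01 = 6.553 ohm*cm

6.553


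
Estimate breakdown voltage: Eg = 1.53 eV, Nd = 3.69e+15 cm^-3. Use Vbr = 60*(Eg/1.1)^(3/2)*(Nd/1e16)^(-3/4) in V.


Step 1: Eg/1.1 = 1.53/1.1 = 1.390909
Step 2: (Eg/1.1)^1.5 = 1.390909^1.5 = 1.640394
Step 3: (Nd/1e16)^(-0.75) = (0.369)^(-0.75) = 2.112177
Step 4: Vbr = 60 * 1.640394 * 2.112177 = 207.9 V

207.9


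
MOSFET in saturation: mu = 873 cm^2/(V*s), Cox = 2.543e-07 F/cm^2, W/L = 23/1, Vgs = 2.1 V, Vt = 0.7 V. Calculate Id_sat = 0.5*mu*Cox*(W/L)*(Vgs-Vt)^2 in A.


Step 1: Overdrive voltage Vov = Vgs - Vt = 2.1 - 0.7 = 1.4 V
Step 2: W/L = 23/1 = 23
Step 3: Id = 0.5 * 873 * 2.543e-07 * 23 * 1.4^2
Step 4: Id = 5.00e-03 A

5.00e-03


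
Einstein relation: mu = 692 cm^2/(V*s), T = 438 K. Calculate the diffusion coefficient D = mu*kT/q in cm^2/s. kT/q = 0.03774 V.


Step 1: D = mu * (kT/q)
Step 2: D = 692 * 0.03774
Step 3: D = 26.12 cm^2/s

26.12


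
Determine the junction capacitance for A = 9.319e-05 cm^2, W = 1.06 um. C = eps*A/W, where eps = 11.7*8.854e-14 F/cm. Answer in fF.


Step 1: eps_Si = 11.7 * 8.854e-14 = 1.035918e-12 F/cm
Step 2: W in cm = 1.06 * 1e-4 = 1.06e-04 cm
Step 3: C = 1.035918e-12 * 9.319e-05 / 1.06e-04 = 9.107283e-13 F
Step 4: C = 910.73 fF

910.73


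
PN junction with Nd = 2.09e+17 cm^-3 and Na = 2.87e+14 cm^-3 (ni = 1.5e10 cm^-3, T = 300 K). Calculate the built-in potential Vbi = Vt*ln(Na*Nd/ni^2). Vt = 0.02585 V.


Step 1: Compute Na*Nd/ni^2 = 2.87e+14 * 2.09e+17 / (1.5e10)^2 = 2.6659e+11
Step 2: ln(2.6659e+11) = 26.3090
Step 3: Vbi = 0.02585 * 26.3090 = 0.68 V

0.68


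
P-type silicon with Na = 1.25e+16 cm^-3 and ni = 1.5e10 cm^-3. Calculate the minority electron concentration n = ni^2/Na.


Step 1: Majority hole concentration p ≈ Na = 1.25e+16 cm^-3
Step 2: n = ni^2 / Na = (1.5e10)^2 / 1.25e+16
Step 3: n = 1.80e+04 cm^-3

1.80e+04


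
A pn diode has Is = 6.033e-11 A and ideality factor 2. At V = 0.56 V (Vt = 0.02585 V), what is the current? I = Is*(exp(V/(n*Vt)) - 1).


Step 1: V/(n*Vt) = 0.56/(2*0.02585) = 10.8317
Step 2: exp(10.8317) = 5.0600e+04
Step 3: I = 6.033e-11 * (5.0600e+04 - 1) = 3.05e-06 A

3.05e-06


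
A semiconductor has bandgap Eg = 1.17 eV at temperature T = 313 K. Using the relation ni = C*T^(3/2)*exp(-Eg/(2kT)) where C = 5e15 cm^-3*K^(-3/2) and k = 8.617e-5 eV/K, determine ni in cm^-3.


Step 1: Compute kT = 8.617e-5 * 313 = 0.02697121 eV
Step 2: Exponent = -Eg/(2kT) = -1.17/(2*0.02697121) = -21.68979
Step 3: T^(3/2) = 313^1.5 = 5537.54
Step 4: ni = 5e15 * 5537.54 * exp(-21.68979) = 1.05e+10 cm^-3

1.05e+10


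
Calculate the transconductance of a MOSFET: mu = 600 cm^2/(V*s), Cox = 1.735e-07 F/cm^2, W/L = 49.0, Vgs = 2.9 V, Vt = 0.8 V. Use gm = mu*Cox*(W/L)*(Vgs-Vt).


Step 1: Vov = Vgs - Vt = 2.9 - 0.8 = 2.1 V
Step 2: gm = mu * Cox * (W/L) * Vov
Step 3: gm = 600 * 1.735e-07 * 49.0 * 2.1 = 1.07e-02 S

1.07e-02


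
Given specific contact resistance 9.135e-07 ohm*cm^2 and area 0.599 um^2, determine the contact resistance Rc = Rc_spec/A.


Step 1: Convert area to cm^2: 0.599 um^2 = 5.9900e-09 cm^2
Step 2: Rc = Rc_spec / A = 9.135e-07 / 5.9900e-09
Step 3: Rc = 1.53e+02 ohms

1.53e+02


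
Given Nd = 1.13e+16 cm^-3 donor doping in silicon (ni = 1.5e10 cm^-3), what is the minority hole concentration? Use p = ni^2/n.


Step 1: Since Nd >> ni, n ≈ Nd = 1.13e+16 cm^-3
Step 2: p = ni^2 / n = (1.5e10)^2 / 1.13e+16
Step 3: p = 2.25e20 / 1.13e+16 = 1.99e+04 cm^-3

1.99e+04


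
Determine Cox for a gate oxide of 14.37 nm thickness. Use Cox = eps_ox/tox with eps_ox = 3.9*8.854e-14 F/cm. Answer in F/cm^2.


Step 1: eps_ox = 3.9 * 8.854e-14 = 3.45306e-13 F/cm
Step 2: tox in cm = 14.37 nm * 1e-7 = 1.4370e-06 cm
Step 3: Cox = 3.45306e-13 / 1.4370e-06 = 2.40e-07 F/cm^2

2.40e-07


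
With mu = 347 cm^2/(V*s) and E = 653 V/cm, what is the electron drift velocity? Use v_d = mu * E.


Step 1: v_d = mu * E
Step 2: v_d = 347 * 653 = 226591
Step 3: v_d = 2.27e+05 cm/s

2.27e+05


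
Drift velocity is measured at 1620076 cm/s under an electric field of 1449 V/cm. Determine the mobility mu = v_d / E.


Step 1: mu = v_d / E
Step 2: mu = 1620076 / 1449
Step 3: mu = 1118.06 cm^2/(V*s)

1118.06


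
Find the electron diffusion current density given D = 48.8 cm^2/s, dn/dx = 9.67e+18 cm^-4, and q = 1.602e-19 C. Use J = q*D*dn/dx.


Step 1: J = q * D * (dn/dx)
Step 2: J = 1.602e-19 * 48.8 * 9.67e+18
Step 3: J = 7.56e+01 A/cm^2

7.56e+01


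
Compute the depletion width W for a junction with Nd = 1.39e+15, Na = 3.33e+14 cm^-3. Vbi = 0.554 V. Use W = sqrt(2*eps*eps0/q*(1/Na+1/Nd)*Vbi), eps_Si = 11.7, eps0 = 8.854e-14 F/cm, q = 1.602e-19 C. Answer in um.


Step 1: 1/Na + 1/Nd = 1/3.33e+14 + 1/1.39e+15 = 3.72243e-15
Step 2: 2*eps*eps0/q = 2*11.7*8.854e-14/1.602e-19 = 1.293281e+07
Step 3: W^2 = 1.293281e+07 * 3.72243e-15 * 0.554 = 2.66704e-08
Step 4: W = sqrt(2.66704e-08) = 1.633e-04 cm = 1.633 um

1.633


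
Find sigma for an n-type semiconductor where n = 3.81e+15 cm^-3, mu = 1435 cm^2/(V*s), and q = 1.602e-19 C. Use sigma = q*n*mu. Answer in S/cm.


Step 1: sigma = q * n * mu
Step 2: sigma = 1.602e-19 * 3.81e+15 * 1435
Step 3: sigma = 8.759e-01 S/cm

8.759e-01


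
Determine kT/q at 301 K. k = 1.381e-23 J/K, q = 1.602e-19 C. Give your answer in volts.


Step 1: kT = 1.381e-23 * 301 = 4.15681e-21 J
Step 2: Vt = kT/q = 4.15681e-21 / 1.602e-19
Step 3: Vt = 0.02595 V

0.02595


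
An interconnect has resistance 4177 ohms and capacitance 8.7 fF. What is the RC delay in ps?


Step 1: tau = R * C
Step 2: tau = 4177 * 8.7 fF = 4177 * 8.7e-15 F
Step 3: tau = 3.63399e-11 s = 36.3399 ps

36.3399


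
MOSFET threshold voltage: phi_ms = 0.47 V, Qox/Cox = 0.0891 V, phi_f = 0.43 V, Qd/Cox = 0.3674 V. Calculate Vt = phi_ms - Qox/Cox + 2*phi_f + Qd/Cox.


Step 1: Vt = phi_ms - Qox/Cox + 2*phi_f + Qd/Cox
Step 2: Vt = 0.47 - 0.0891 + 2*0.43 + 0.3674
Step 3: Vt = 0.47 - 0.0891 + 0.86 + 0.3674
Step 4: Vt = 1.6083 V

1.6083


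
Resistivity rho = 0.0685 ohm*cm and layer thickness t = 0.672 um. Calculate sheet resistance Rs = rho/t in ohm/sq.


Step 1: Convert thickness to cm: t = 0.672 um = 6.7200e-05 cm
Step 2: Rs = rho / t = 0.0685 / 6.7200e-05
Step 3: Rs = 1019.3 ohm/sq

1019.3


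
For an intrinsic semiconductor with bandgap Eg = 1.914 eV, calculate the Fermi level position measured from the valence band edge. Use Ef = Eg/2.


Step 1: For an intrinsic semiconductor, the Fermi level sits at midgap.
Step 2: Ef = Eg / 2 = 1.914 / 2 = 0.957 eV

0.957


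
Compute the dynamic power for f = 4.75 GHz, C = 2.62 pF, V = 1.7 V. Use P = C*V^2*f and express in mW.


Step 1: V^2 = 1.7^2 = 2.89 V^2
Step 2: P = C*V^2*f = 2.62e-12 F * 2.89 * 4.75e9 Hz
Step 3: P = 3.596605e-02 W
Step 4: P = 35.966 mW

35.966


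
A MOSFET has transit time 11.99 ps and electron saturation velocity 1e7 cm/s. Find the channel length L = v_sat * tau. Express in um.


Step 1: tau in seconds = 11.99 ps * 1e-12 = 1.1990e-11 s
Step 2: L = v_sat * tau = 1e7 * 1.1990e-11 = 1.1990e-04 cm
Step 3: L in um = 1.1990e-04 * 1e4 = 1.199 um

1.199


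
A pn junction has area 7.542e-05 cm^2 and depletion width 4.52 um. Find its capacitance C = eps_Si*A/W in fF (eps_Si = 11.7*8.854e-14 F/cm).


Step 1: eps_Si = 11.7 * 8.854e-14 = 1.035918e-12 F/cm
Step 2: W in cm = 4.52 * 1e-4 = 4.52e-04 cm
Step 3: C = 1.035918e-12 * 7.542e-05 / 4.52e-04 = 1.728516e-13 F
Step 4: C = 172.85 fF

172.85


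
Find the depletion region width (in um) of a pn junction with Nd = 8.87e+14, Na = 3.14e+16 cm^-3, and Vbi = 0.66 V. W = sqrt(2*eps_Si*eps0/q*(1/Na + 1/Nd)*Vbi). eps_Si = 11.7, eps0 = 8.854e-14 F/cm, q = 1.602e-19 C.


Step 1: 1/Na + 1/Nd = 1/3.14e+16 + 1/8.87e+14 = 1.15924e-15
Step 2: 2*eps*eps0/q = 2*11.7*8.854e-14/1.602e-19 = 1.293281e+07
Step 3: W^2 = 1.293281e+07 * 1.15924e-15 * 0.66 = 9.89487e-09
Step 4: W = sqrt(9.89487e-09) = 9.947e-05 cm = 0.9947 um

0.9947


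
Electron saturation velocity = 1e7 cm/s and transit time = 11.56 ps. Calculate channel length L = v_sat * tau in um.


Step 1: tau in seconds = 11.56 ps * 1e-12 = 1.1560e-11 s
Step 2: L = v_sat * tau = 1e7 * 1.1560e-11 = 1.1560e-04 cm
Step 3: L in um = 1.1560e-04 * 1e4 = 1.156 um

1.156


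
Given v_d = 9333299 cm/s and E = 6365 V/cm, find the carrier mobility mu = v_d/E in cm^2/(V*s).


Step 1: mu = v_d / E
Step 2: mu = 9333299 / 6365
Step 3: mu = 1466.35 cm^2/(V*s)

1466.35


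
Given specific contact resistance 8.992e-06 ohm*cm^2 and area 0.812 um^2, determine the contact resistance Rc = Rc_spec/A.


Step 1: Convert area to cm^2: 0.812 um^2 = 8.1200e-09 cm^2
Step 2: Rc = Rc_spec / A = 8.992e-06 / 8.1200e-09
Step 3: Rc = 1.11e+03 ohms

1.11e+03


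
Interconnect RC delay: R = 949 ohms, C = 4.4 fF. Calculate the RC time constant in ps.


Step 1: tau = R * C
Step 2: tau = 949 * 4.4 fF = 949 * 4.4e-15 F
Step 3: tau = 4.1756e-12 s = 4.1756 ps

4.1756


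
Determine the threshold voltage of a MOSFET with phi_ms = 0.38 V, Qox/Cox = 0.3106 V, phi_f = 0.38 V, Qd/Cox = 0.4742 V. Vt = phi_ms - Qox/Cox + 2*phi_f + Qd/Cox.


Step 1: Vt = phi_ms - Qox/Cox + 2*phi_f + Qd/Cox
Step 2: Vt = 0.38 - 0.3106 + 2*0.38 + 0.4742
Step 3: Vt = 0.38 - 0.3106 + 0.76 + 0.4742
Step 4: Vt = 1.3036 V

1.3036


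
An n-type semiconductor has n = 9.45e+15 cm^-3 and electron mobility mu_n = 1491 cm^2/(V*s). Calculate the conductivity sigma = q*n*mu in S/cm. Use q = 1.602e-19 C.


Step 1: sigma = q * n * mu
Step 2: sigma = 1.602e-19 * 9.45e+15 * 1491
Step 3: sigma = 2.257e+00 S/cm

2.257e+00


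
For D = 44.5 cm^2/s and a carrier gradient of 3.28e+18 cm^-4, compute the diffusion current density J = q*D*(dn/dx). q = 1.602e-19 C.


Step 1: J = q * D * (dn/dx)
Step 2: J = 1.602e-19 * 44.5 * 3.28e+18
Step 3: J = 2.34e+01 A/cm^2

2.34e+01


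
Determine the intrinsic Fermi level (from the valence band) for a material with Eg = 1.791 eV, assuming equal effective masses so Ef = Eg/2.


Step 1: For an intrinsic semiconductor, the Fermi level sits at midgap.
Step 2: Ef = Eg / 2 = 1.791 / 2 = 0.8955 eV

0.8955


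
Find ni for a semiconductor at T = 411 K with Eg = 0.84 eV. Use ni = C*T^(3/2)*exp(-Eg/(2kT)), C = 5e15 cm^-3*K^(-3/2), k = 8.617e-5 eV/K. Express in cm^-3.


Step 1: Compute kT = 8.617e-5 * 411 = 0.03541587 eV
Step 2: Exponent = -Eg/(2kT) = -0.84/(2*0.03541587) = -11.85909
Step 3: T^(3/2) = 411^1.5 = 8332.26
Step 4: ni = 5e15 * 8332.26 * exp(-11.85909) = 2.95e+14 cm^-3

2.95e+14


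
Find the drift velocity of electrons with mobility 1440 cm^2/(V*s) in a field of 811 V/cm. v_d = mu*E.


Step 1: v_d = mu * E
Step 2: v_d = 1440 * 811 = 1167840
Step 3: v_d = 1.17e+06 cm/s

1.17e+06


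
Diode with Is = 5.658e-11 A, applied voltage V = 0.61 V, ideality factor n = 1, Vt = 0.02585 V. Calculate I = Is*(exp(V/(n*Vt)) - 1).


Step 1: V/(n*Vt) = 0.61/(1*0.02585) = 23.5977
Step 2: exp(23.5977) = 1.7715e+10
Step 3: I = 5.658e-11 * (1.7715e+10 - 1) = 1.00e+00 A

1.00e+00


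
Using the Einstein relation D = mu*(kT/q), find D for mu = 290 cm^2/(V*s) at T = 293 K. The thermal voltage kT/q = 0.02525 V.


Step 1: D = mu * (kT/q)
Step 2: D = 290 * 0.02525
Step 3: D = 7.32 cm^2/s

7.32


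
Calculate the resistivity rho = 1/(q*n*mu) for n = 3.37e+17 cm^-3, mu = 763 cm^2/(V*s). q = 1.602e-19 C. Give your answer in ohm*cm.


Step 1: sigma = q * n * mu = 1.602e-19 * 3.37e+17 * 763 = 4.11924e+01 S/cm
Step 2: rho = 1 / sigma = 1 / 4.11924e+01 = 0.02428 ohm*cm

0.02428


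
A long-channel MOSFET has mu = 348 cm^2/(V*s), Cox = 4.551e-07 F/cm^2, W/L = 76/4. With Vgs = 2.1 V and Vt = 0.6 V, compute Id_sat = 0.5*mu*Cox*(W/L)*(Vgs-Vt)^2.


Step 1: Overdrive voltage Vov = Vgs - Vt = 2.1 - 0.6 = 1.5 V
Step 2: W/L = 76/4 = 19
Step 3: Id = 0.5 * 348 * 4.551e-07 * 19 * 1.5^2
Step 4: Id = 3.39e-03 A

3.39e-03


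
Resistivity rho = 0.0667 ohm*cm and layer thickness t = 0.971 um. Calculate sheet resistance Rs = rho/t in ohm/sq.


Step 1: Convert thickness to cm: t = 0.971 um = 9.7100e-05 cm
Step 2: Rs = rho / t = 0.0667 / 9.7100e-05
Step 3: Rs = 686.9 ohm/sq

686.9


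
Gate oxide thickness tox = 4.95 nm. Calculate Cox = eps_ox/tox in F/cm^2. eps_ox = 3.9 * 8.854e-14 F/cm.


Step 1: eps_ox = 3.9 * 8.854e-14 = 3.45306e-13 F/cm
Step 2: tox in cm = 4.95 nm * 1e-7 = 4.9500e-07 cm
Step 3: Cox = 3.45306e-13 / 4.9500e-07 = 6.98e-07 F/cm^2

6.98e-07


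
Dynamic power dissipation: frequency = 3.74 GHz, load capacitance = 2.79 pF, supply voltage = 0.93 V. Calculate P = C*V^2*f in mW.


Step 1: V^2 = 0.93^2 = 0.8649 V^2
Step 2: P = C*V^2*f = 2.79e-12 F * 0.8649 * 3.74e9 Hz
Step 3: P = 9.02488554e-03 W
Step 4: P = 9.025 mW

9.025


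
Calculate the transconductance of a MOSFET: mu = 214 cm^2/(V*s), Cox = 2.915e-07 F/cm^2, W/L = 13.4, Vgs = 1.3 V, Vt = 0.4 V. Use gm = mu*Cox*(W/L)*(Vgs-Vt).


Step 1: Vov = Vgs - Vt = 1.3 - 0.4 = 0.9 V
Step 2: gm = mu * Cox * (W/L) * Vov
Step 3: gm = 214 * 2.915e-07 * 13.4 * 0.9 = 7.52e-04 S

7.52e-04


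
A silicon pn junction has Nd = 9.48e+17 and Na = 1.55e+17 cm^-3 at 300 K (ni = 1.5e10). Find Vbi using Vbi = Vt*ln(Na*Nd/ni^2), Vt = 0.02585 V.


Step 1: Compute Na*Nd/ni^2 = 1.55e+17 * 9.48e+17 / (1.5e10)^2 = 6.5307e+14
Step 2: ln(6.5307e+14) = 34.1127
Step 3: Vbi = 0.02585 * 34.1127 = 0.882 V

0.882


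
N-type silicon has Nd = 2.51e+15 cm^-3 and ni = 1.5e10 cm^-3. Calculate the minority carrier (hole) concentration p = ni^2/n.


Step 1: Since Nd >> ni, n ≈ Nd = 2.51e+15 cm^-3
Step 2: p = ni^2 / n = (1.5e10)^2 / 2.51e+15
Step 3: p = 2.25e20 / 2.51e+15 = 8.96e+04 cm^-3

8.96e+04


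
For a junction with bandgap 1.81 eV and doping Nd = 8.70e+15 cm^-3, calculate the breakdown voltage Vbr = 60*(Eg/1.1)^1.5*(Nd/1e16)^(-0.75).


Step 1: Eg/1.1 = 1.81/1.1 = 1.645455
Step 2: (Eg/1.1)^1.5 = 1.645455^1.5 = 2.110712
Step 3: (Nd/1e16)^(-0.75) = (0.87)^(-0.75) = 1.110096
Step 4: Vbr = 60 * 2.110712 * 1.110096 = 140.6 V

140.6


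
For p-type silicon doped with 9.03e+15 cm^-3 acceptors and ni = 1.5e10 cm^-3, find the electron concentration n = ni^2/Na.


Step 1: Majority hole concentration p ≈ Na = 9.03e+15 cm^-3
Step 2: n = ni^2 / Na = (1.5e10)^2 / 9.03e+15
Step 3: n = 2.49e+04 cm^-3

2.49e+04


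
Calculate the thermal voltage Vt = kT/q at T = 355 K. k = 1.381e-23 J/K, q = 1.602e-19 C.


Step 1: kT = 1.381e-23 * 355 = 4.90255e-21 J
Step 2: Vt = kT/q = 4.90255e-21 / 1.602e-19
Step 3: Vt = 0.0306 V

0.0306


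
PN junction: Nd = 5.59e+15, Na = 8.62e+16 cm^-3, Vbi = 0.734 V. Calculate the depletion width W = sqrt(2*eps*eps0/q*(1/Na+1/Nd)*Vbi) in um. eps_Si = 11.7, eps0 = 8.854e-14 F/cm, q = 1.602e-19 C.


Step 1: 1/Na + 1/Nd = 1/8.62e+16 + 1/5.59e+15 = 1.90492e-16
Step 2: 2*eps*eps0/q = 2*11.7*8.854e-14/1.602e-19 = 1.293281e+07
Step 3: W^2 = 1.293281e+07 * 1.90492e-16 * 0.734 = 1.80828e-09
Step 4: W = sqrt(1.80828e-09) = 4.252e-05 cm = 0.4252 um

0.4252


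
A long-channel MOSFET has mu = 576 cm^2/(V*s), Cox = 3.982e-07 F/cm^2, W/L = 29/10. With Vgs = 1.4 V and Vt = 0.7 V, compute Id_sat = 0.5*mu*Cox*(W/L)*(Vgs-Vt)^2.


Step 1: Overdrive voltage Vov = Vgs - Vt = 1.4 - 0.7 = 0.7 V
Step 2: W/L = 29/10 = 2.9
Step 3: Id = 0.5 * 576 * 3.982e-07 * 2.9 * 0.7^2
Step 4: Id = 1.63e-04 A

1.63e-04


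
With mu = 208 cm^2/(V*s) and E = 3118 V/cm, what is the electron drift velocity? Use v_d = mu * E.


Step 1: v_d = mu * E
Step 2: v_d = 208 * 3118 = 648544
Step 3: v_d = 6.49e+05 cm/s

6.49e+05


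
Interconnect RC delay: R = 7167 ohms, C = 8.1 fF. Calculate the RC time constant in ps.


Step 1: tau = R * C
Step 2: tau = 7167 * 8.1 fF = 7167 * 8.1e-15 F
Step 3: tau = 5.80527e-11 s = 58.0527 ps

58.0527


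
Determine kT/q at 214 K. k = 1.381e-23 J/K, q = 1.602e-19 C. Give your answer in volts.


Step 1: kT = 1.381e-23 * 214 = 2.95534e-21 J
Step 2: Vt = kT/q = 2.95534e-21 / 1.602e-19
Step 3: Vt = 0.01845 V

0.01845


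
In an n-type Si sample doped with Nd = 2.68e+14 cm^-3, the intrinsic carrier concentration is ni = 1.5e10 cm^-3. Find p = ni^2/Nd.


Step 1: Since Nd >> ni, n ≈ Nd = 2.68e+14 cm^-3
Step 2: p = ni^2 / n = (1.5e10)^2 / 2.68e+14
Step 3: p = 2.25e20 / 2.68e+14 = 8.40e+05 cm^-3

8.40e+05


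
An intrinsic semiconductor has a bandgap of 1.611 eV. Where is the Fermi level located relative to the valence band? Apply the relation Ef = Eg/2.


Step 1: For an intrinsic semiconductor, the Fermi level sits at midgap.
Step 2: Ef = Eg / 2 = 1.611 / 2 = 0.8055 eV

0.8055


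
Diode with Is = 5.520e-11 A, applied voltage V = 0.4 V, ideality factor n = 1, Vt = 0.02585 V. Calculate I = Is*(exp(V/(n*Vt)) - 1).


Step 1: V/(n*Vt) = 0.4/(1*0.02585) = 15.4739
Step 2: exp(15.4739) = 5.2508e+06
Step 3: I = 5.520e-11 * (5.2508e+06 - 1) = 2.90e-04 A

2.90e-04


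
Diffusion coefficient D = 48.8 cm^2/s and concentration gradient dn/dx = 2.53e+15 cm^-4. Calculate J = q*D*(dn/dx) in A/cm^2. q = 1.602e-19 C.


Step 1: J = q * D * (dn/dx)
Step 2: J = 1.602e-19 * 48.8 * 2.53e+15
Step 3: J = 1.98e-02 A/cm^2

1.98e-02


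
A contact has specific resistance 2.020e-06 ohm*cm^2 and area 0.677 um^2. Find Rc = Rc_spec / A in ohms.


Step 1: Convert area to cm^2: 0.677 um^2 = 6.7700e-09 cm^2
Step 2: Rc = Rc_spec / A = 2.020e-06 / 6.7700e-09
Step 3: Rc = 2.98e+02 ohms

2.98e+02


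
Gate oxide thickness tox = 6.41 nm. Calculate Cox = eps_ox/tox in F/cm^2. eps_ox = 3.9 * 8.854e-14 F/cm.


Step 1: eps_ox = 3.9 * 8.854e-14 = 3.45306e-13 F/cm
Step 2: tox in cm = 6.41 nm * 1e-7 = 6.4100e-07 cm
Step 3: Cox = 3.45306e-13 / 6.4100e-07 = 5.39e-07 F/cm^2

5.39e-07


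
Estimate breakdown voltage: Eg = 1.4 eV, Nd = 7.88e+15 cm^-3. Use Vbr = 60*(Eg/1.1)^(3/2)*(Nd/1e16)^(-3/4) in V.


Step 1: Eg/1.1 = 1.4/1.1 = 1.272727
Step 2: (Eg/1.1)^1.5 = 1.272727^1.5 = 1.435830
Step 3: (Nd/1e16)^(-0.75) = (0.788)^(-0.75) = 1.195653
Step 4: Vbr = 60 * 1.435830 * 1.195653 = 103.0 V

103.0


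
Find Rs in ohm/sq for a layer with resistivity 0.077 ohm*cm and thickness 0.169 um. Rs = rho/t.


Step 1: Convert thickness to cm: t = 0.169 um = 1.6900e-05 cm
Step 2: Rs = rho / t = 0.077 / 1.6900e-05
Step 3: Rs = 4556.2 ohm/sq

4556.2


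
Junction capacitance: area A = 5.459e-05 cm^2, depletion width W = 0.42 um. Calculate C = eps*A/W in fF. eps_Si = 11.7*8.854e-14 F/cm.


Step 1: eps_Si = 11.7 * 8.854e-14 = 1.035918e-12 F/cm
Step 2: W in cm = 0.42 * 1e-4 = 4.20e-05 cm
Step 3: C = 1.035918e-12 * 5.459e-05 / 4.20e-05 = 1.346447e-12 F
Step 4: C = 1346.45 fF

1346.45


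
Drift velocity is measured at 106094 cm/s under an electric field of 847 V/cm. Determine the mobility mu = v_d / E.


Step 1: mu = v_d / E
Step 2: mu = 106094 / 847
Step 3: mu = 125.26 cm^2/(V*s)

125.26


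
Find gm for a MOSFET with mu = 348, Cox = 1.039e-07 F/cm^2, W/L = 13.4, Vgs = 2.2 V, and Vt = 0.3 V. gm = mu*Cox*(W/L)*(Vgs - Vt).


Step 1: Vov = Vgs - Vt = 2.2 - 0.3 = 1.9 V
Step 2: gm = mu * Cox * (W/L) * Vov
Step 3: gm = 348 * 1.039e-07 * 13.4 * 1.9 = 9.21e-04 S

9.21e-04


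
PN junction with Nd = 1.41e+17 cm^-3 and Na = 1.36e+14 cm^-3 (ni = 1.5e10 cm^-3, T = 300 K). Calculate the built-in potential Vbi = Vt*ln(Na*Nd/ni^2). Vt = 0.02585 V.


Step 1: Compute Na*Nd/ni^2 = 1.36e+14 * 1.41e+17 / (1.5e10)^2 = 8.5227e+10
Step 2: ln(8.5227e+10) = 25.1686
Step 3: Vbi = 0.02585 * 25.1686 = 0.651 V

0.651


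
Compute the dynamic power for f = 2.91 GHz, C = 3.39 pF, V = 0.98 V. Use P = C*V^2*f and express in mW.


Step 1: V^2 = 0.98^2 = 0.9604 V^2
Step 2: P = C*V^2*f = 3.39e-12 F * 0.9604 * 2.91e9 Hz
Step 3: P = 9.47424996e-03 W
Step 4: P = 9.474 mW

9.474


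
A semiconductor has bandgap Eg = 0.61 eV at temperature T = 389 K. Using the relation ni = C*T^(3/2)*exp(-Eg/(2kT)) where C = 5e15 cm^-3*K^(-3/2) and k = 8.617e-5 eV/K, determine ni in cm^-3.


Step 1: Compute kT = 8.617e-5 * 389 = 0.03352013 eV
Step 2: Exponent = -Eg/(2kT) = -0.61/(2*0.03352013) = -9.09901
Step 3: T^(3/2) = 389^1.5 = 7672.28
Step 4: ni = 5e15 * 7672.28 * exp(-9.09901) = 4.29e+15 cm^-3

4.29e+15


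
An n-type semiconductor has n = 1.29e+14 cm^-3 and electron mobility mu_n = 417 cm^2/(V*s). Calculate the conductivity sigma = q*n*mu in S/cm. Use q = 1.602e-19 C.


Step 1: sigma = q * n * mu
Step 2: sigma = 1.602e-19 * 1.29e+14 * 417
Step 3: sigma = 8.618e-03 S/cm

8.618e-03


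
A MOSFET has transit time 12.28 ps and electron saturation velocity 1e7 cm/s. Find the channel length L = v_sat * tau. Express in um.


Step 1: tau in seconds = 12.28 ps * 1e-12 = 1.2280e-11 s
Step 2: L = v_sat * tau = 1e7 * 1.2280e-11 = 1.2280e-04 cm
Step 3: L in um = 1.2280e-04 * 1e4 = 1.228 um

1.228


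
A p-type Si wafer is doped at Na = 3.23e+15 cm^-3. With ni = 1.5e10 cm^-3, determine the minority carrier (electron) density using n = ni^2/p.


Step 1: Majority hole concentration p ≈ Na = 3.23e+15 cm^-3
Step 2: n = ni^2 / Na = (1.5e10)^2 / 3.23e+15
Step 3: n = 6.97e+04 cm^-3

6.97e+04


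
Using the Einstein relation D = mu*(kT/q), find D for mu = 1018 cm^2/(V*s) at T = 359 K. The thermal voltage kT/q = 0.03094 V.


Step 1: D = mu * (kT/q)
Step 2: D = 1018 * 0.03094
Step 3: D = 31.5 cm^2/s

31.5


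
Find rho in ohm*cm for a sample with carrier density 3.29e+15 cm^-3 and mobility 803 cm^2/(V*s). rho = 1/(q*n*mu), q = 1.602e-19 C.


Step 1: sigma = q * n * mu = 1.602e-19 * 3.29e+15 * 803 = 4.23228e-01 S/cm
Step 2: rho = 1 / sigma = 1 / 4.23228e-01 = 2.363 ohm*cm

2.363


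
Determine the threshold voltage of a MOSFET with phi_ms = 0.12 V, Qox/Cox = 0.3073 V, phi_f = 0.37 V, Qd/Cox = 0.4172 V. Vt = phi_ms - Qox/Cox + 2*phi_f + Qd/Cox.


Step 1: Vt = phi_ms - Qox/Cox + 2*phi_f + Qd/Cox
Step 2: Vt = 0.12 - 0.3073 + 2*0.37 + 0.4172
Step 3: Vt = 0.12 - 0.3073 + 0.74 + 0.4172
Step 4: Vt = 0.9699 V

0.9699


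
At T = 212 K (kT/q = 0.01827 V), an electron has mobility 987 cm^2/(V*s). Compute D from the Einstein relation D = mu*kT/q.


Step 1: D = mu * (kT/q)
Step 2: D = 987 * 0.01827
Step 3: D = 18.03 cm^2/s

18.03


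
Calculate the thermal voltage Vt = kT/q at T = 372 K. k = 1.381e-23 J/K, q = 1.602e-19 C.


Step 1: kT = 1.381e-23 * 372 = 5.13732e-21 J
Step 2: Vt = kT/q = 5.13732e-21 / 1.602e-19
Step 3: Vt = 0.03207 V

0.03207


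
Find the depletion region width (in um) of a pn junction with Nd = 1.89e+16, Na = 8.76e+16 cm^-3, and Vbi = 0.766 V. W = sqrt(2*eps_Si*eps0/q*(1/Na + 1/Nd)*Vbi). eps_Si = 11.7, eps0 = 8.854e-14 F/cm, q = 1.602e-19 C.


Step 1: 1/Na + 1/Nd = 1/8.76e+16 + 1/1.89e+16 = 6.43256e-17
Step 2: 2*eps*eps0/q = 2*11.7*8.854e-14/1.602e-19 = 1.293281e+07
Step 3: W^2 = 1.293281e+07 * 6.43256e-17 * 0.766 = 6.37244e-10
Step 4: W = sqrt(6.37244e-10) = 2.524e-05 cm = 0.2524 um

0.2524


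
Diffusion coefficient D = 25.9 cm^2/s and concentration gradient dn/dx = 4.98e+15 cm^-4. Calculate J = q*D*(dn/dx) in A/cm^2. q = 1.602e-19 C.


Step 1: J = q * D * (dn/dx)
Step 2: J = 1.602e-19 * 25.9 * 4.98e+15
Step 3: J = 2.07e-02 A/cm^2

2.07e-02


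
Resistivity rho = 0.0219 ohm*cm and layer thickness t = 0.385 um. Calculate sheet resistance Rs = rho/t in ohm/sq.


Step 1: Convert thickness to cm: t = 0.385 um = 3.8500e-05 cm
Step 2: Rs = rho / t = 0.0219 / 3.8500e-05
Step 3: Rs = 568.8 ohm/sq

568.8


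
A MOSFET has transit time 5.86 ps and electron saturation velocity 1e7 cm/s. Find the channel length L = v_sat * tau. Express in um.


Step 1: tau in seconds = 5.86 ps * 1e-12 = 5.8600e-12 s
Step 2: L = v_sat * tau = 1e7 * 5.8600e-12 = 5.8600e-05 cm
Step 3: L in um = 5.8600e-05 * 1e4 = 0.586 um

0.586


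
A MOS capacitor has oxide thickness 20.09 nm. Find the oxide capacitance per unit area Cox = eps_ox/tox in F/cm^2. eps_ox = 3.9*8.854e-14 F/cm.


Step 1: eps_ox = 3.9 * 8.854e-14 = 3.45306e-13 F/cm
Step 2: tox in cm = 20.09 nm * 1e-7 = 2.0090e-06 cm
Step 3: Cox = 3.45306e-13 / 2.0090e-06 = 1.72e-07 F/cm^2

1.72e-07


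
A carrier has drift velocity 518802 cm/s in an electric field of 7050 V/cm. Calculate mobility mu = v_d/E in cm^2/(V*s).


Step 1: mu = v_d / E
Step 2: mu = 518802 / 7050
Step 3: mu = 73.59 cm^2/(V*s)

73.59


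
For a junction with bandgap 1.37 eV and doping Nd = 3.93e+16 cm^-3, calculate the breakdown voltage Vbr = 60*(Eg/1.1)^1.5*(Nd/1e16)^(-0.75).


Step 1: Eg/1.1 = 1.37/1.1 = 1.245455
Step 2: (Eg/1.1)^1.5 = 1.245455^1.5 = 1.389927
Step 3: (Nd/1e16)^(-0.75) = (3.93)^(-0.75) = 0.358266
Step 4: Vbr = 60 * 1.389927 * 0.358266 = 29.9 V

29.9


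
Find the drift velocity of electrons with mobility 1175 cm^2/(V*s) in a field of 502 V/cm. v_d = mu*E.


Step 1: v_d = mu * E
Step 2: v_d = 1175 * 502 = 589850
Step 3: v_d = 5.90e+05 cm/s

5.90e+05


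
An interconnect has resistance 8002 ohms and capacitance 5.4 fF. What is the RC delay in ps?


Step 1: tau = R * C
Step 2: tau = 8002 * 5.4 fF = 8002 * 5.4e-15 F
Step 3: tau = 4.32108e-11 s = 43.2108 ps

43.2108


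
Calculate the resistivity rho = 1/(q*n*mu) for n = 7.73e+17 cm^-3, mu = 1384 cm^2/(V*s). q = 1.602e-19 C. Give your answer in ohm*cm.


Step 1: sigma = q * n * mu = 1.602e-19 * 7.73e+17 * 1384 = 1.71387e+02 S/cm
Step 2: rho = 1 / sigma = 1 / 1.71387e+02 = 0.005835 ohm*cm

0.005835


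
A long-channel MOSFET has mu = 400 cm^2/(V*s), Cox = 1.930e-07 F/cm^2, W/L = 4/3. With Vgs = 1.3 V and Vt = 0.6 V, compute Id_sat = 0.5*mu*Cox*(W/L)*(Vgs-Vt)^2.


Step 1: Overdrive voltage Vov = Vgs - Vt = 1.3 - 0.6 = 0.7 V
Step 2: W/L = 4/3 = 1.33333
Step 3: Id = 0.5 * 400 * 1.930e-07 * 1.33333 * 0.7^2
Step 4: Id = 2.52e-05 A

2.52e-05


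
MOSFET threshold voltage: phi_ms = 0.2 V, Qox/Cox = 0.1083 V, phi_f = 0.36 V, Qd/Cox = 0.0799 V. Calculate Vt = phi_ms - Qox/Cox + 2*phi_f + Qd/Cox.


Step 1: Vt = phi_ms - Qox/Cox + 2*phi_f + Qd/Cox
Step 2: Vt = 0.2 - 0.1083 + 2*0.36 + 0.0799
Step 3: Vt = 0.2 - 0.1083 + 0.72 + 0.0799
Step 4: Vt = 0.8916 V

0.8916


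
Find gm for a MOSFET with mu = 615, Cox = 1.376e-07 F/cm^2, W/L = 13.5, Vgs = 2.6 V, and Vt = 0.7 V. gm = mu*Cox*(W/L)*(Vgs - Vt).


Step 1: Vov = Vgs - Vt = 2.6 - 0.7 = 1.9 V
Step 2: gm = mu * Cox * (W/L) * Vov
Step 3: gm = 615 * 1.376e-07 * 13.5 * 1.9 = 2.17e-03 S

2.17e-03


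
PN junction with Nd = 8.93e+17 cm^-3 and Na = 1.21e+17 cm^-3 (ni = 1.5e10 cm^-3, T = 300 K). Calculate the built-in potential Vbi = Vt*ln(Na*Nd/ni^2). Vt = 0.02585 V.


Step 1: Compute Na*Nd/ni^2 = 1.21e+17 * 8.93e+17 / (1.5e10)^2 = 4.8024e+14
Step 2: ln(4.8024e+14) = 33.8053
Step 3: Vbi = 0.02585 * 33.8053 = 0.874 V

0.874


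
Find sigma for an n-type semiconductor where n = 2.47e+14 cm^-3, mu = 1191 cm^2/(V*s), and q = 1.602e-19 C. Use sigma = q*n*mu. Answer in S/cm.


Step 1: sigma = q * n * mu
Step 2: sigma = 1.602e-19 * 2.47e+14 * 1191
Step 3: sigma = 4.713e-02 S/cm

4.713e-02
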